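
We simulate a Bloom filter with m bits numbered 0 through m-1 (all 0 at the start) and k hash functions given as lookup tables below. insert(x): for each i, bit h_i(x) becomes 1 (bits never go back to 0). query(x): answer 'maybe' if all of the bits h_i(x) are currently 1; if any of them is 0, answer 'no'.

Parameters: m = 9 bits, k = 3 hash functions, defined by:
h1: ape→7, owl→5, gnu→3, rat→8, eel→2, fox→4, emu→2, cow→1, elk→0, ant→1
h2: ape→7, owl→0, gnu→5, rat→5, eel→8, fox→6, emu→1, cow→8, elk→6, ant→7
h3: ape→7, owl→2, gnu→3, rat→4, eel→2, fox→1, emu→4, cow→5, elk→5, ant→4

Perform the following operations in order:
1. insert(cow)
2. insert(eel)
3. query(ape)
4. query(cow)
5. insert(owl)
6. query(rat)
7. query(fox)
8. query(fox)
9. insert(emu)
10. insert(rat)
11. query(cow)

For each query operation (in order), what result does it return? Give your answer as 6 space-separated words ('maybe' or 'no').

Answer: no maybe no no no maybe

Derivation:
Start: bits=000000000
Op 1: insert cow -> sets bits 1 5 8 -> bits=010001001
Op 2: insert eel -> sets bits 2 8 -> bits=011001001
Op 3: query ape -> checks bit7=0 (has a 0) -> no
Op 4: query cow -> checks bit1=1, bit5=1, bit8=1 (all 1) -> maybe
Op 5: insert owl -> sets bits 0 2 5 -> bits=111001001
Op 6: query rat -> checks bit4=0, bit5=1, bit8=1 (has a 0) -> no
Op 7: query fox -> checks bit1=1, bit4=0, bit6=0 (has a 0) -> no
Op 8: query fox -> checks bit1=1, bit4=0, bit6=0 (has a 0) -> no
Op 9: insert emu -> sets bits 1 2 4 -> bits=111011001
Op 10: insert rat -> sets bits 4 5 8 -> bits=111011001
Op 11: query cow -> checks bit1=1, bit5=1, bit8=1 (all 1) -> maybe
Query results in order: no maybe no no no maybe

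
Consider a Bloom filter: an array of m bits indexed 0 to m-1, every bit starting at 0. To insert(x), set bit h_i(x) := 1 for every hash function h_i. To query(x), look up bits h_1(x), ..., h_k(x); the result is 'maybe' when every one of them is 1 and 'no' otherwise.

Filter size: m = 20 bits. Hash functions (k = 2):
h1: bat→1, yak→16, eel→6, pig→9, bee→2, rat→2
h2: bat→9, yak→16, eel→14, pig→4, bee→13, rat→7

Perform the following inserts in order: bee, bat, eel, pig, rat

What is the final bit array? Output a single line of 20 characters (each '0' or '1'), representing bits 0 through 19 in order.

Answer: 01101011010001100000

Derivation:
Start: bits=00000000000000000000
After insert 'bee': sets bits 2 13 -> bits=00100000000001000000
After insert 'bat': sets bits 1 9 -> bits=01100000010001000000
After insert 'eel': sets bits 6 14 -> bits=01100010010001100000
After insert 'pig': sets bits 4 9 -> bits=01101010010001100000
After insert 'rat': sets bits 2 7 -> bits=01101011010001100000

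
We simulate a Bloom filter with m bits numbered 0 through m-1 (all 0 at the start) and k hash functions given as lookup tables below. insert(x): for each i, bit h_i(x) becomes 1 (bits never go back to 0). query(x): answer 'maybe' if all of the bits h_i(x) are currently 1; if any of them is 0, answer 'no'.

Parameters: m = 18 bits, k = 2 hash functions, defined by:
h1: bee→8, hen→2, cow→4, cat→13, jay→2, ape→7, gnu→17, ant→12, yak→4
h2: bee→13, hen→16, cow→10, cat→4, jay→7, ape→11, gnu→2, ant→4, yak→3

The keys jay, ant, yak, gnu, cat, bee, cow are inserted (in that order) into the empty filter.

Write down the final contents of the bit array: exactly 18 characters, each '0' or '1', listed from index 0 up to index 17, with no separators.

Answer: 001110011010110001

Derivation:
Start: bits=000000000000000000
After insert 'jay': sets bits 2 7 -> bits=001000010000000000
After insert 'ant': sets bits 4 12 -> bits=001010010000100000
After insert 'yak': sets bits 3 4 -> bits=001110010000100000
After insert 'gnu': sets bits 2 17 -> bits=001110010000100001
After insert 'cat': sets bits 4 13 -> bits=001110010000110001
After insert 'bee': sets bits 8 13 -> bits=001110011000110001
After insert 'cow': sets bits 4 10 -> bits=001110011010110001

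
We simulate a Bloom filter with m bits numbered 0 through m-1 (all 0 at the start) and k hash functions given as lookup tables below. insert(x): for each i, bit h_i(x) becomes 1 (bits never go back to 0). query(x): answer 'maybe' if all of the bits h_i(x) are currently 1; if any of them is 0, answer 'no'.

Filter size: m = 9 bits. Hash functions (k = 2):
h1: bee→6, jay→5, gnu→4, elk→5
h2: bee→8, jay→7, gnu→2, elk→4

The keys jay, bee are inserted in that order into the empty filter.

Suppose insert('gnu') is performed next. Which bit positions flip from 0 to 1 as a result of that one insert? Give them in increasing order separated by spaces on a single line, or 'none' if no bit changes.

Answer: 2 4

Derivation:
Start: bits=000000000
After insert 'jay': sets bits 5 7 -> bits=000001010
After insert 'bee': sets bits 6 8 -> bits=000001111
insert 'gnu' would touch bits 2 4; currently bit2=0, bit4=0
Bits that are 0 among those (would change 0->1): 2 4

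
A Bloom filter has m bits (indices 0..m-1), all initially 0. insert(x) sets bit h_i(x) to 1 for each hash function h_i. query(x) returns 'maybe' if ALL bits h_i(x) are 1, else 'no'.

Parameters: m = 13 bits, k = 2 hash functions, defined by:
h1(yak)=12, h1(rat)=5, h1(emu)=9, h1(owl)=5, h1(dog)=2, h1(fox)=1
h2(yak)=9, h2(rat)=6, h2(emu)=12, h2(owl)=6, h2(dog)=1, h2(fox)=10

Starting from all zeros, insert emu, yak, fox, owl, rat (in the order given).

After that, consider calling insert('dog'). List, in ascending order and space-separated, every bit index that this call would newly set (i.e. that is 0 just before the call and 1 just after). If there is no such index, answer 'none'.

Answer: 2

Derivation:
Start: bits=0000000000000
After insert 'emu': sets bits 9 12 -> bits=0000000001001
After insert 'yak': sets bits 9 12 -> bits=0000000001001
After insert 'fox': sets bits 1 10 -> bits=0100000001101
After insert 'owl': sets bits 5 6 -> bits=0100011001101
After insert 'rat': sets bits 5 6 -> bits=0100011001101
insert 'dog' would touch bits 1 2; currently bit1=1, bit2=0
Bits that are 0 among those (would change 0->1): 2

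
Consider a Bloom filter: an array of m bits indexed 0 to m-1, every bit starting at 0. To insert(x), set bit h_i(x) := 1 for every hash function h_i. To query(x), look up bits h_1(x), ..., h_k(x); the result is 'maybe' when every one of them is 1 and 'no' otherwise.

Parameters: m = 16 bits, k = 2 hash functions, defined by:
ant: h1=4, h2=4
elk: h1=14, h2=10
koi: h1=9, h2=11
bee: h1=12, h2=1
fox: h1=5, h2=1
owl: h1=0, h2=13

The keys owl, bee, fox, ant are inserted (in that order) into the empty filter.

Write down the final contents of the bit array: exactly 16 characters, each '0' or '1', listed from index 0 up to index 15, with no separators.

Answer: 1100110000001100

Derivation:
Start: bits=0000000000000000
After insert 'owl': sets bits 0 13 -> bits=1000000000000100
After insert 'bee': sets bits 1 12 -> bits=1100000000001100
After insert 'fox': sets bits 1 5 -> bits=1100010000001100
After insert 'ant': sets bits 4 -> bits=1100110000001100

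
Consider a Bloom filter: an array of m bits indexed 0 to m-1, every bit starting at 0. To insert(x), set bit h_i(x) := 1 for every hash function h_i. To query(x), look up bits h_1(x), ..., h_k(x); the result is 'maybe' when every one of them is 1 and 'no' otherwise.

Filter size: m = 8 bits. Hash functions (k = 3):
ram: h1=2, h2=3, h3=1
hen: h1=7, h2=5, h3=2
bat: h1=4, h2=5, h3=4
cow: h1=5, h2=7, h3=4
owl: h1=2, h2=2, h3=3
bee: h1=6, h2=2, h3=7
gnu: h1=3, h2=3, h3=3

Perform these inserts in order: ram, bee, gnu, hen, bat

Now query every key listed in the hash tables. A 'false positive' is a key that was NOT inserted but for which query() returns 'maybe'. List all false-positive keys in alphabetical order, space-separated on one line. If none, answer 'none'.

Answer: cow owl

Derivation:
Start: bits=00000000
After insert 'ram': sets bits 1 2 3 -> bits=01110000
After insert 'bee': sets bits 2 6 7 -> bits=01110011
After insert 'gnu': sets bits 3 -> bits=01110011
After insert 'hen': sets bits 2 5 7 -> bits=01110111
After insert 'bat': sets bits 4 5 -> bits=01111111
Not inserted: cow owl — query each against bits=01111111:
query cow: checks bit4=1, bit5=1, bit7=1 (all 1) -> maybe => FALSE POSITIVE
query owl: checks bit2=1, bit3=1 (all 1) -> maybe => FALSE POSITIVE
False positives (alphabetical): cow owl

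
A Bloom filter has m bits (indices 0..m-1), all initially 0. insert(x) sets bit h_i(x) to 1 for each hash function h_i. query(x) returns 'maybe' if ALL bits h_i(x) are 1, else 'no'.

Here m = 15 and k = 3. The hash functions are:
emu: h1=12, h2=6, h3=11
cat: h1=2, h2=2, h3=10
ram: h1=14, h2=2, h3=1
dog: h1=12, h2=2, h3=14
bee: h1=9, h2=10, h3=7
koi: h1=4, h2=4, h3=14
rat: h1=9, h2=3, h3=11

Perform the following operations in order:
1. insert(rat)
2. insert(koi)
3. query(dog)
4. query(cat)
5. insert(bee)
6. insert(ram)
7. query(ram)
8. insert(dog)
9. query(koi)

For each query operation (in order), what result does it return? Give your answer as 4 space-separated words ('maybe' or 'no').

Start: bits=000000000000000
Op 1: insert rat -> sets bits 3 9 11 -> bits=000100000101000
Op 2: insert koi -> sets bits 4 14 -> bits=000110000101001
Op 3: query dog -> checks bit2=0, bit12=0, bit14=1 (has a 0) -> no
Op 4: query cat -> checks bit2=0, bit10=0 (has a 0) -> no
Op 5: insert bee -> sets bits 7 9 10 -> bits=000110010111001
Op 6: insert ram -> sets bits 1 2 14 -> bits=011110010111001
Op 7: query ram -> checks bit1=1, bit2=1, bit14=1 (all 1) -> maybe
Op 8: insert dog -> sets bits 2 12 14 -> bits=011110010111101
Op 9: query koi -> checks bit4=1, bit14=1 (all 1) -> maybe
Query results in order: no no maybe maybe

Answer: no no maybe maybe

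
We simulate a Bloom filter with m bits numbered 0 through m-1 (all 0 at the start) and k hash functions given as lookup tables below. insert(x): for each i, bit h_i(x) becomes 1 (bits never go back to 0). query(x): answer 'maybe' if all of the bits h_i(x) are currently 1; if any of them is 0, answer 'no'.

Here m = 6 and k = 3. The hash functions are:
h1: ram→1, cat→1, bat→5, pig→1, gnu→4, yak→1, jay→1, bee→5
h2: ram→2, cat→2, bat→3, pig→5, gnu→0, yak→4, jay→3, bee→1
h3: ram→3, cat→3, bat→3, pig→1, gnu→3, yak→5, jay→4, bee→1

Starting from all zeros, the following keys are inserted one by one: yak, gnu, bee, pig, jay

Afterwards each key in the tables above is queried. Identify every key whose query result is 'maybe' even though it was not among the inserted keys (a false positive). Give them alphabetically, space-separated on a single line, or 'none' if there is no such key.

Start: bits=000000
After insert 'yak': sets bits 1 4 5 -> bits=010011
After insert 'gnu': sets bits 0 3 4 -> bits=110111
After insert 'bee': sets bits 1 5 -> bits=110111
After insert 'pig': sets bits 1 5 -> bits=110111
After insert 'jay': sets bits 1 3 4 -> bits=110111
Not inserted: bat cat ram — query each against bits=110111:
query bat: checks bit3=1, bit5=1 (all 1) -> maybe => FALSE POSITIVE
query cat: checks bit1=1, bit2=0, bit3=1 (has a 0) -> no => not a false positive
query ram: checks bit1=1, bit2=0, bit3=1 (has a 0) -> no => not a false positive
False positives (alphabetical): bat

Answer: bat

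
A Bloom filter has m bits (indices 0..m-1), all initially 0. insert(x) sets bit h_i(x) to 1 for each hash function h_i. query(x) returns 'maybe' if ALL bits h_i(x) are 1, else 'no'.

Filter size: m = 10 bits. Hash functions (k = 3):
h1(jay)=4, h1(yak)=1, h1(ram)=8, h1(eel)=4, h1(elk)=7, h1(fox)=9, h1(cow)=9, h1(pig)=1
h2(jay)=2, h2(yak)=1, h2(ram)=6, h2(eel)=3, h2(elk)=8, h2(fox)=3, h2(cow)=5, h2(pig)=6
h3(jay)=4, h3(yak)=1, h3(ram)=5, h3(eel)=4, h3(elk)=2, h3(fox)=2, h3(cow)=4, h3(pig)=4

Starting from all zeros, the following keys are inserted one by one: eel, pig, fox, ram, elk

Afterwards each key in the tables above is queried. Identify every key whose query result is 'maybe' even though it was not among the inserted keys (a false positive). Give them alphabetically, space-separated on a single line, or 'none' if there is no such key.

Answer: cow jay yak

Derivation:
Start: bits=0000000000
After insert 'eel': sets bits 3 4 -> bits=0001100000
After insert 'pig': sets bits 1 4 6 -> bits=0101101000
After insert 'fox': sets bits 2 3 9 -> bits=0111101001
After insert 'ram': sets bits 5 6 8 -> bits=0111111011
After insert 'elk': sets bits 2 7 8 -> bits=0111111111
Not inserted: cow jay yak — query each against bits=0111111111:
query cow: checks bit4=1, bit5=1, bit9=1 (all 1) -> maybe => FALSE POSITIVE
query jay: checks bit2=1, bit4=1 (all 1) -> maybe => FALSE POSITIVE
query yak: checks bit1=1 (all 1) -> maybe => FALSE POSITIVE
False positives (alphabetical): cow jay yak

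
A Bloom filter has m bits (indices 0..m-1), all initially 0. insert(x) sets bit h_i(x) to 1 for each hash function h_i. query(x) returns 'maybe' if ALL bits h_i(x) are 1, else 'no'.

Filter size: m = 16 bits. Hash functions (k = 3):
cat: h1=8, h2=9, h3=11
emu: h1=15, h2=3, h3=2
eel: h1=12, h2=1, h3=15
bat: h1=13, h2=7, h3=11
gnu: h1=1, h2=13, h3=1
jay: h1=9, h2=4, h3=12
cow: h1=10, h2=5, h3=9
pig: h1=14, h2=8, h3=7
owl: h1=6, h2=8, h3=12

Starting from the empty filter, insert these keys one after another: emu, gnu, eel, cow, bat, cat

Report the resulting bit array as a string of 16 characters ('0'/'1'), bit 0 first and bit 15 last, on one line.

Start: bits=0000000000000000
After insert 'emu': sets bits 2 3 15 -> bits=0011000000000001
After insert 'gnu': sets bits 1 13 -> bits=0111000000000101
After insert 'eel': sets bits 1 12 15 -> bits=0111000000001101
After insert 'cow': sets bits 5 9 10 -> bits=0111010001101101
After insert 'bat': sets bits 7 11 13 -> bits=0111010101111101
After insert 'cat': sets bits 8 9 11 -> bits=0111010111111101

Answer: 0111010111111101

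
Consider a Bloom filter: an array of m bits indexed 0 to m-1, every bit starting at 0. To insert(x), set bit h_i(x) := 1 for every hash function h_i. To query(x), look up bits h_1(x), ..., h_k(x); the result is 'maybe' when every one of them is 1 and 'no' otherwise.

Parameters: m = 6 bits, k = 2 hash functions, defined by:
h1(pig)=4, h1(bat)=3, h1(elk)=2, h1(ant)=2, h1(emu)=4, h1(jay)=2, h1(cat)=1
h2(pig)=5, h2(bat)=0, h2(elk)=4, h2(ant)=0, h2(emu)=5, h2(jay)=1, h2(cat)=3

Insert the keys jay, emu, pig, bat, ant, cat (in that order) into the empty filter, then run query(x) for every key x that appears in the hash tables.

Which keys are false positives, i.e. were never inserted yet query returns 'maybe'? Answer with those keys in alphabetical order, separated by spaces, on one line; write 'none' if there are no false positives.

Answer: elk

Derivation:
Start: bits=000000
After insert 'jay': sets bits 1 2 -> bits=011000
After insert 'emu': sets bits 4 5 -> bits=011011
After insert 'pig': sets bits 4 5 -> bits=011011
After insert 'bat': sets bits 0 3 -> bits=111111
After insert 'ant': sets bits 0 2 -> bits=111111
After insert 'cat': sets bits 1 3 -> bits=111111
Not inserted: elk — query each against bits=111111:
query elk: checks bit2=1, bit4=1 (all 1) -> maybe => FALSE POSITIVE
False positives (alphabetical): elk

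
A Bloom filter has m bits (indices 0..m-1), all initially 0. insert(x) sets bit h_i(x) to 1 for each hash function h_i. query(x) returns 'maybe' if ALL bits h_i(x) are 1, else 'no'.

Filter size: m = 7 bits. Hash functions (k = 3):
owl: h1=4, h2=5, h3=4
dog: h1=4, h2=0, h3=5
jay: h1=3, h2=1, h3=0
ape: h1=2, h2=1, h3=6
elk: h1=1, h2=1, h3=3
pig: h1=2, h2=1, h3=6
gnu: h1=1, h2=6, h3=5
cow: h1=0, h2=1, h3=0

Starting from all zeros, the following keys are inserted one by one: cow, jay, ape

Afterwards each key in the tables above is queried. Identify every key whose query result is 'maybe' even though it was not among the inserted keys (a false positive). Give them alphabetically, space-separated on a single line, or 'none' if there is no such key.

Start: bits=0000000
After insert 'cow': sets bits 0 1 -> bits=1100000
After insert 'jay': sets bits 0 1 3 -> bits=1101000
After insert 'ape': sets bits 1 2 6 -> bits=1111001
Not inserted: dog elk gnu owl pig — query each against bits=1111001:
query dog: checks bit0=1, bit4=0, bit5=0 (has a 0) -> no => not a false positive
query elk: checks bit1=1, bit3=1 (all 1) -> maybe => FALSE POSITIVE
query gnu: checks bit1=1, bit5=0, bit6=1 (has a 0) -> no => not a false positive
query owl: checks bit4=0, bit5=0 (has a 0) -> no => not a false positive
query pig: checks bit1=1, bit2=1, bit6=1 (all 1) -> maybe => FALSE POSITIVE
False positives (alphabetical): elk pig

Answer: elk pig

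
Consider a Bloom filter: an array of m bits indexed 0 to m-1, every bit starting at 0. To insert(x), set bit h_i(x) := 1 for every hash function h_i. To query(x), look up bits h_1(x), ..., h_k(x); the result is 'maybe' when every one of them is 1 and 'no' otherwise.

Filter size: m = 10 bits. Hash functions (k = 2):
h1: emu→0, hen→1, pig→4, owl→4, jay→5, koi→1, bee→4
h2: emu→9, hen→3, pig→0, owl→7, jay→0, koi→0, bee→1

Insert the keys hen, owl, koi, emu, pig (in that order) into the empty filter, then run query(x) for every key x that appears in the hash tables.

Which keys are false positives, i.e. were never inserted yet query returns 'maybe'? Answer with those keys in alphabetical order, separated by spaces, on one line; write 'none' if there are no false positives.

Answer: bee

Derivation:
Start: bits=0000000000
After insert 'hen': sets bits 1 3 -> bits=0101000000
After insert 'owl': sets bits 4 7 -> bits=0101100100
After insert 'koi': sets bits 0 1 -> bits=1101100100
After insert 'emu': sets bits 0 9 -> bits=1101100101
After insert 'pig': sets bits 0 4 -> bits=1101100101
Not inserted: bee jay — query each against bits=1101100101:
query bee: checks bit1=1, bit4=1 (all 1) -> maybe => FALSE POSITIVE
query jay: checks bit0=1, bit5=0 (has a 0) -> no => not a false positive
False positives (alphabetical): bee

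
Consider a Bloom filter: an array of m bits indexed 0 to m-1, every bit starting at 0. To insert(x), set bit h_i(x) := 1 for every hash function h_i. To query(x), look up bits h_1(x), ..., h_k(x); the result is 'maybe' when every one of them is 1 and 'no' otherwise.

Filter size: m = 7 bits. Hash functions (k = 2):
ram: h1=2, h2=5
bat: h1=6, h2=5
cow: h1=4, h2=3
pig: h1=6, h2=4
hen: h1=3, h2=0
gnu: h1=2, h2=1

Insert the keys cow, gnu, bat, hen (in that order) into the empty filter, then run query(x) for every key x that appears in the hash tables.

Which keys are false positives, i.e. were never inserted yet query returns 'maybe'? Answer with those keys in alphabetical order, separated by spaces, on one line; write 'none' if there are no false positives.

Answer: pig ram

Derivation:
Start: bits=0000000
After insert 'cow': sets bits 3 4 -> bits=0001100
After insert 'gnu': sets bits 1 2 -> bits=0111100
After insert 'bat': sets bits 5 6 -> bits=0111111
After insert 'hen': sets bits 0 3 -> bits=1111111
Not inserted: pig ram — query each against bits=1111111:
query pig: checks bit4=1, bit6=1 (all 1) -> maybe => FALSE POSITIVE
query ram: checks bit2=1, bit5=1 (all 1) -> maybe => FALSE POSITIVE
False positives (alphabetical): pig ram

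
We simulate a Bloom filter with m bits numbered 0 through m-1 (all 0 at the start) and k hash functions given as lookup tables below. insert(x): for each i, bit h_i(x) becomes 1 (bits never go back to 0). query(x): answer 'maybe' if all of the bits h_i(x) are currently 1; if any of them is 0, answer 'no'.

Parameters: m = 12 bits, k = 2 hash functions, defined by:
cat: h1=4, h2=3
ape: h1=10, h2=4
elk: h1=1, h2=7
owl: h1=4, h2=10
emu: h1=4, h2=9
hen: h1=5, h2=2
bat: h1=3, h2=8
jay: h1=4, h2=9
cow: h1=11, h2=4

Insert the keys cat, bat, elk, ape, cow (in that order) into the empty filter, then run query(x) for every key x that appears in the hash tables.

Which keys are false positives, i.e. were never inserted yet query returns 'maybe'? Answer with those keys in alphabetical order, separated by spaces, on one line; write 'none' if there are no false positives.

Start: bits=000000000000
After insert 'cat': sets bits 3 4 -> bits=000110000000
After insert 'bat': sets bits 3 8 -> bits=000110001000
After insert 'elk': sets bits 1 7 -> bits=010110011000
After insert 'ape': sets bits 4 10 -> bits=010110011010
After insert 'cow': sets bits 4 11 -> bits=010110011011
Not inserted: emu hen jay owl — query each against bits=010110011011:
query emu: checks bit4=1, bit9=0 (has a 0) -> no => not a false positive
query hen: checks bit2=0, bit5=0 (has a 0) -> no => not a false positive
query jay: checks bit4=1, bit9=0 (has a 0) -> no => not a false positive
query owl: checks bit4=1, bit10=1 (all 1) -> maybe => FALSE POSITIVE
False positives (alphabetical): owl

Answer: owl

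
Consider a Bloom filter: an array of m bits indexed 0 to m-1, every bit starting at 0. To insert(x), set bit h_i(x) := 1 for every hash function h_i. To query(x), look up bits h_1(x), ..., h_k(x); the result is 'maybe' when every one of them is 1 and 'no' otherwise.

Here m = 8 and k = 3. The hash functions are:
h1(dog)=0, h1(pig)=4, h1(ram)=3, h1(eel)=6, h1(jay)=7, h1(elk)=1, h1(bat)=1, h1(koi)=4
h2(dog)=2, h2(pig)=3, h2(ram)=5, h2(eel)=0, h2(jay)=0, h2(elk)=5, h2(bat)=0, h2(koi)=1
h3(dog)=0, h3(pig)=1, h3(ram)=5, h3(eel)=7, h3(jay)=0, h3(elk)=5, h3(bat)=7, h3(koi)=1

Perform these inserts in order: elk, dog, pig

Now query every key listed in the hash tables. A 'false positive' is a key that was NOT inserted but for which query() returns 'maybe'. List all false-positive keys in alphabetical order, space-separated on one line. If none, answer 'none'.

Answer: koi ram

Derivation:
Start: bits=00000000
After insert 'elk': sets bits 1 5 -> bits=01000100
After insert 'dog': sets bits 0 2 -> bits=11100100
After insert 'pig': sets bits 1 3 4 -> bits=11111100
Not inserted: bat eel jay koi ram — query each against bits=11111100:
query bat: checks bit0=1, bit1=1, bit7=0 (has a 0) -> no => not a false positive
query eel: checks bit0=1, bit6=0, bit7=0 (has a 0) -> no => not a false positive
query jay: checks bit0=1, bit7=0 (has a 0) -> no => not a false positive
query koi: checks bit1=1, bit4=1 (all 1) -> maybe => FALSE POSITIVE
query ram: checks bit3=1, bit5=1 (all 1) -> maybe => FALSE POSITIVE
False positives (alphabetical): koi ram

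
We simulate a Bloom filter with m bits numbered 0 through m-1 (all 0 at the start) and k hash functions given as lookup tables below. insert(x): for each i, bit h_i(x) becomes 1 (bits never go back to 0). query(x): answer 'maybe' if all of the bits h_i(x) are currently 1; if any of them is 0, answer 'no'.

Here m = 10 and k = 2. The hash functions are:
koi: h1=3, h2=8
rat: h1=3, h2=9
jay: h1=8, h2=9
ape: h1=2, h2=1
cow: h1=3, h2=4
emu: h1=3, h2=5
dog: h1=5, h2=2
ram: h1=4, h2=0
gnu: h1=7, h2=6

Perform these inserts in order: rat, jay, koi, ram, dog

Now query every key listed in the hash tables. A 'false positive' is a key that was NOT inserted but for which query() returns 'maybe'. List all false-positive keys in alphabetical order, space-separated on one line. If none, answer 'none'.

Start: bits=0000000000
After insert 'rat': sets bits 3 9 -> bits=0001000001
After insert 'jay': sets bits 8 9 -> bits=0001000011
After insert 'koi': sets bits 3 8 -> bits=0001000011
After insert 'ram': sets bits 0 4 -> bits=1001100011
After insert 'dog': sets bits 2 5 -> bits=1011110011
Not inserted: ape cow emu gnu — query each against bits=1011110011:
query ape: checks bit1=0, bit2=1 (has a 0) -> no => not a false positive
query cow: checks bit3=1, bit4=1 (all 1) -> maybe => FALSE POSITIVE
query emu: checks bit3=1, bit5=1 (all 1) -> maybe => FALSE POSITIVE
query gnu: checks bit6=0, bit7=0 (has a 0) -> no => not a false positive
False positives (alphabetical): cow emu

Answer: cow emu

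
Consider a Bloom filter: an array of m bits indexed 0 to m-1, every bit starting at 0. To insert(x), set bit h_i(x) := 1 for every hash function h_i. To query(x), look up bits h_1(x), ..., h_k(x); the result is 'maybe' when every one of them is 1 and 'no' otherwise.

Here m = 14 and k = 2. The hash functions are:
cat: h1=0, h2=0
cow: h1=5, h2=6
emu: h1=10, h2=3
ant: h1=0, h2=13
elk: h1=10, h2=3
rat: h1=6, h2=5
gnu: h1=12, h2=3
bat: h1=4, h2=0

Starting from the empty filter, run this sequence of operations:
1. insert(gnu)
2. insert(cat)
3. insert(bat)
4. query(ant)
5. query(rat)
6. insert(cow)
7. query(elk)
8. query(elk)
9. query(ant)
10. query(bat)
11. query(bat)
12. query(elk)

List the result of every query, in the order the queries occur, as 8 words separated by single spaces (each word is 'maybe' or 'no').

Start: bits=00000000000000
Op 1: insert gnu -> sets bits 3 12 -> bits=00010000000010
Op 2: insert cat -> sets bits 0 -> bits=10010000000010
Op 3: insert bat -> sets bits 0 4 -> bits=10011000000010
Op 4: query ant -> checks bit0=1, bit13=0 (has a 0) -> no
Op 5: query rat -> checks bit5=0, bit6=0 (has a 0) -> no
Op 6: insert cow -> sets bits 5 6 -> bits=10011110000010
Op 7: query elk -> checks bit3=1, bit10=0 (has a 0) -> no
Op 8: query elk -> checks bit3=1, bit10=0 (has a 0) -> no
Op 9: query ant -> checks bit0=1, bit13=0 (has a 0) -> no
Op 10: query bat -> checks bit0=1, bit4=1 (all 1) -> maybe
Op 11: query bat -> checks bit0=1, bit4=1 (all 1) -> maybe
Op 12: query elk -> checks bit3=1, bit10=0 (has a 0) -> no
Query results in order: no no no no no maybe maybe no

Answer: no no no no no maybe maybe no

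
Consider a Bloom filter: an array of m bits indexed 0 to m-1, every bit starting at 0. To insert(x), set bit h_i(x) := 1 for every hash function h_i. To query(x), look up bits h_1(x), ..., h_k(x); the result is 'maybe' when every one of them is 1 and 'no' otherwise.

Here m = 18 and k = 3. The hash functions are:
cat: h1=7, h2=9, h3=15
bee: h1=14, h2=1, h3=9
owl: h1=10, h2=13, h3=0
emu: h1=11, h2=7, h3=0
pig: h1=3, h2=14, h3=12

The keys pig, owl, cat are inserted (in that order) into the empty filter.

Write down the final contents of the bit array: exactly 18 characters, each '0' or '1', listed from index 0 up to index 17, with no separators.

Start: bits=000000000000000000
After insert 'pig': sets bits 3 12 14 -> bits=000100000000101000
After insert 'owl': sets bits 0 10 13 -> bits=100100000010111000
After insert 'cat': sets bits 7 9 15 -> bits=100100010110111100

Answer: 100100010110111100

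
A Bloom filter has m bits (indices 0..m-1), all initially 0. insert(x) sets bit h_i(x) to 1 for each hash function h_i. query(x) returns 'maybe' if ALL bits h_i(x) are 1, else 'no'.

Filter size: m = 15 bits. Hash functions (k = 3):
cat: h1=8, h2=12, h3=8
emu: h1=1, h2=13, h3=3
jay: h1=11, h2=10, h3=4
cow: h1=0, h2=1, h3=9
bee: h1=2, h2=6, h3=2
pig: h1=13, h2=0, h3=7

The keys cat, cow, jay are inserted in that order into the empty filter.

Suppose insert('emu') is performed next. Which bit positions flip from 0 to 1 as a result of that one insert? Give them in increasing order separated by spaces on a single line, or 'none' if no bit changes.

Start: bits=000000000000000
After insert 'cat': sets bits 8 12 -> bits=000000001000100
After insert 'cow': sets bits 0 1 9 -> bits=110000001100100
After insert 'jay': sets bits 4 10 11 -> bits=110010001111100
insert 'emu' would touch bits 1 3 13; currently bit1=1, bit3=0, bit13=0
Bits that are 0 among those (would change 0->1): 3 13

Answer: 3 13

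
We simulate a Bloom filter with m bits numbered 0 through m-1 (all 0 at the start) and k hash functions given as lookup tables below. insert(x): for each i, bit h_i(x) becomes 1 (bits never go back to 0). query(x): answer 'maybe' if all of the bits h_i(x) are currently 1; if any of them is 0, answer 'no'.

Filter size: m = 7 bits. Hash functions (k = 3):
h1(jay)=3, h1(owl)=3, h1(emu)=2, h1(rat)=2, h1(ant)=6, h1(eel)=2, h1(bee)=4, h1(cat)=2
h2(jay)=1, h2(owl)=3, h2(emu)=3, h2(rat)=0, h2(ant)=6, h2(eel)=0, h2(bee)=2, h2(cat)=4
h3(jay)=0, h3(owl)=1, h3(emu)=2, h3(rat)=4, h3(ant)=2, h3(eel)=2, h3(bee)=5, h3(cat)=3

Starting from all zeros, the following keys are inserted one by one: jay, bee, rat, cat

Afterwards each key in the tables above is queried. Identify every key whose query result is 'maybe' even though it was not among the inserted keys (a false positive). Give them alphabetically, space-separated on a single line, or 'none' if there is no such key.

Answer: eel emu owl

Derivation:
Start: bits=0000000
After insert 'jay': sets bits 0 1 3 -> bits=1101000
After insert 'bee': sets bits 2 4 5 -> bits=1111110
After insert 'rat': sets bits 0 2 4 -> bits=1111110
After insert 'cat': sets bits 2 3 4 -> bits=1111110
Not inserted: ant eel emu owl — query each against bits=1111110:
query ant: checks bit2=1, bit6=0 (has a 0) -> no => not a false positive
query eel: checks bit0=1, bit2=1 (all 1) -> maybe => FALSE POSITIVE
query emu: checks bit2=1, bit3=1 (all 1) -> maybe => FALSE POSITIVE
query owl: checks bit1=1, bit3=1 (all 1) -> maybe => FALSE POSITIVE
False positives (alphabetical): eel emu owl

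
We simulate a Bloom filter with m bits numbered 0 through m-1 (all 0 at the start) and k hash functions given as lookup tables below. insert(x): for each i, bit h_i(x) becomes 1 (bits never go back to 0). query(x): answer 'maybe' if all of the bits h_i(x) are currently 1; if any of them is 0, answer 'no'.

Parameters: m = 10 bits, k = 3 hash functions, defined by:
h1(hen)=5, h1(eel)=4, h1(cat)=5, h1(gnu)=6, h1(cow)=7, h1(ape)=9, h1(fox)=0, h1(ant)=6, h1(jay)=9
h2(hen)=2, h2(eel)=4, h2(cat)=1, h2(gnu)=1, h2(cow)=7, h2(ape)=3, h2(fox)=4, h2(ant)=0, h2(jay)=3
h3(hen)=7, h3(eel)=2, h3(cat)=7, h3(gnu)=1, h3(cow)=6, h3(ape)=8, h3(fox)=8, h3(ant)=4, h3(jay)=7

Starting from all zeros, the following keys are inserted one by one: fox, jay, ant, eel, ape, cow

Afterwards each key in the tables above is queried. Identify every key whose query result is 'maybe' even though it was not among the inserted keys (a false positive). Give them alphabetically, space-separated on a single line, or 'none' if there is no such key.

Answer: none

Derivation:
Start: bits=0000000000
After insert 'fox': sets bits 0 4 8 -> bits=1000100010
After insert 'jay': sets bits 3 7 9 -> bits=1001100111
After insert 'ant': sets bits 0 4 6 -> bits=1001101111
After insert 'eel': sets bits 2 4 -> bits=1011101111
After insert 'ape': sets bits 3 8 9 -> bits=1011101111
After insert 'cow': sets bits 6 7 -> bits=1011101111
Not inserted: cat gnu hen — query each against bits=1011101111:
query cat: checks bit1=0, bit5=0, bit7=1 (has a 0) -> no => not a false positive
query gnu: checks bit1=0, bit6=1 (has a 0) -> no => not a false positive
query hen: checks bit2=1, bit5=0, bit7=1 (has a 0) -> no => not a false positive
False positives (alphabetical): none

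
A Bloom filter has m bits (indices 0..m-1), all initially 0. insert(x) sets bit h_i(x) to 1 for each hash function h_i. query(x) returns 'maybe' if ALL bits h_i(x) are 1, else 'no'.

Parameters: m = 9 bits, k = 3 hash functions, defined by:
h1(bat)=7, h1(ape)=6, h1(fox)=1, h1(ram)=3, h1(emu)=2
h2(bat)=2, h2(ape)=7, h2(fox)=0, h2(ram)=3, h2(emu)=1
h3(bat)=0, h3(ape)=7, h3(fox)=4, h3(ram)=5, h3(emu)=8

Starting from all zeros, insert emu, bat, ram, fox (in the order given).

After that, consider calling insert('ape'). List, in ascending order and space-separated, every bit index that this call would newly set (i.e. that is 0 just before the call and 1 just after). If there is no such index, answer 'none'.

Start: bits=000000000
After insert 'emu': sets bits 1 2 8 -> bits=011000001
After insert 'bat': sets bits 0 2 7 -> bits=111000011
After insert 'ram': sets bits 3 5 -> bits=111101011
After insert 'fox': sets bits 0 1 4 -> bits=111111011
insert 'ape' would touch bits 6 7; currently bit6=0, bit7=1
Bits that are 0 among those (would change 0->1): 6

Answer: 6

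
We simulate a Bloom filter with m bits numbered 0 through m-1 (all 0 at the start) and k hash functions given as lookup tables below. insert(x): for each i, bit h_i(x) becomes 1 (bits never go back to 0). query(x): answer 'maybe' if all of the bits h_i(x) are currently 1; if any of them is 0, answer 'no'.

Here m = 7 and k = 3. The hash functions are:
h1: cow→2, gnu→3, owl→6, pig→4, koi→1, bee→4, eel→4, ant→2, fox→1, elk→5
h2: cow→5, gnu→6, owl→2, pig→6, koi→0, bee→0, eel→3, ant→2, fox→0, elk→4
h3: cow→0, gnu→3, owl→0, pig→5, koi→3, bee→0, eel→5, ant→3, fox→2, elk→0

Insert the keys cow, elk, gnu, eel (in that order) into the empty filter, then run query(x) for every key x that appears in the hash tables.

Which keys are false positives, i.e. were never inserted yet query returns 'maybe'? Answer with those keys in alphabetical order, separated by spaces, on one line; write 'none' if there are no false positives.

Answer: ant bee owl pig

Derivation:
Start: bits=0000000
After insert 'cow': sets bits 0 2 5 -> bits=1010010
After insert 'elk': sets bits 0 4 5 -> bits=1010110
After insert 'gnu': sets bits 3 6 -> bits=1011111
After insert 'eel': sets bits 3 4 5 -> bits=1011111
Not inserted: ant bee fox koi owl pig — query each against bits=1011111:
query ant: checks bit2=1, bit3=1 (all 1) -> maybe => FALSE POSITIVE
query bee: checks bit0=1, bit4=1 (all 1) -> maybe => FALSE POSITIVE
query fox: checks bit0=1, bit1=0, bit2=1 (has a 0) -> no => not a false positive
query koi: checks bit0=1, bit1=0, bit3=1 (has a 0) -> no => not a false positive
query owl: checks bit0=1, bit2=1, bit6=1 (all 1) -> maybe => FALSE POSITIVE
query pig: checks bit4=1, bit5=1, bit6=1 (all 1) -> maybe => FALSE POSITIVE
False positives (alphabetical): ant bee owl pig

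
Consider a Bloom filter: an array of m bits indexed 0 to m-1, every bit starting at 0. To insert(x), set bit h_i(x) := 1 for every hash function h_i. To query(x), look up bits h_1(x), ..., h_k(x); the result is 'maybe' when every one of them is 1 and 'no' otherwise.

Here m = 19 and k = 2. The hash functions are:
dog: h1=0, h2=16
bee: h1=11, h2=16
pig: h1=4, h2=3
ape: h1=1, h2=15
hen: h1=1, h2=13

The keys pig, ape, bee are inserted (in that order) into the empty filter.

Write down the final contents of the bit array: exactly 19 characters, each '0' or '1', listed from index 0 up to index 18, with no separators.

Start: bits=0000000000000000000
After insert 'pig': sets bits 3 4 -> bits=0001100000000000000
After insert 'ape': sets bits 1 15 -> bits=0101100000000001000
After insert 'bee': sets bits 11 16 -> bits=0101100000010001100

Answer: 0101100000010001100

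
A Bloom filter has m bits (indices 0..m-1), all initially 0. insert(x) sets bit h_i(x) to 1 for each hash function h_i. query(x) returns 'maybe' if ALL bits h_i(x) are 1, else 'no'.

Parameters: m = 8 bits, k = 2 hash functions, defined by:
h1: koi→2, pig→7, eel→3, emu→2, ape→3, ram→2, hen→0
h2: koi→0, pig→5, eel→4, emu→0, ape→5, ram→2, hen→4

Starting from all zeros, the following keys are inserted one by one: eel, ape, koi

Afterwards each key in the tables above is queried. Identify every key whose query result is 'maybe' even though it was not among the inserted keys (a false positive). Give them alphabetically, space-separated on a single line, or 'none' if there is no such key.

Start: bits=00000000
After insert 'eel': sets bits 3 4 -> bits=00011000
After insert 'ape': sets bits 3 5 -> bits=00011100
After insert 'koi': sets bits 0 2 -> bits=10111100
Not inserted: emu hen pig ram — query each against bits=10111100:
query emu: checks bit0=1, bit2=1 (all 1) -> maybe => FALSE POSITIVE
query hen: checks bit0=1, bit4=1 (all 1) -> maybe => FALSE POSITIVE
query pig: checks bit5=1, bit7=0 (has a 0) -> no => not a false positive
query ram: checks bit2=1 (all 1) -> maybe => FALSE POSITIVE
False positives (alphabetical): emu hen ram

Answer: emu hen ram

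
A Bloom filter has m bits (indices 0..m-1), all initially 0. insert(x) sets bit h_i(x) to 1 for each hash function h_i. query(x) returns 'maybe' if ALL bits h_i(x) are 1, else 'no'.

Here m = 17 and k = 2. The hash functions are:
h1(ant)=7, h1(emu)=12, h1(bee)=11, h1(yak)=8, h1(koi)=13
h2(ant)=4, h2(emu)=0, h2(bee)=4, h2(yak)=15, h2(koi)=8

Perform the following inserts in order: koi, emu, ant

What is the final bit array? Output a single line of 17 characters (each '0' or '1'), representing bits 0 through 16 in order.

Answer: 10001001100011000

Derivation:
Start: bits=00000000000000000
After insert 'koi': sets bits 8 13 -> bits=00000000100001000
After insert 'emu': sets bits 0 12 -> bits=10000000100011000
After insert 'ant': sets bits 4 7 -> bits=10001001100011000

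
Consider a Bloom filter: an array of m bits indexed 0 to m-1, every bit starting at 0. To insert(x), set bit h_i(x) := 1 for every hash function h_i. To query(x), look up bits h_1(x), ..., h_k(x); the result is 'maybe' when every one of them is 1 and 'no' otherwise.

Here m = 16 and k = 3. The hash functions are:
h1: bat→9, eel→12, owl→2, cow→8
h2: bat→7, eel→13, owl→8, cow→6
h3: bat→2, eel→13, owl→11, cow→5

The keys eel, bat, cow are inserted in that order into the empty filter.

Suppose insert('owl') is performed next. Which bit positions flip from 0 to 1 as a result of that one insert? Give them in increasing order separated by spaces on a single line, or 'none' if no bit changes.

Answer: 11

Derivation:
Start: bits=0000000000000000
After insert 'eel': sets bits 12 13 -> bits=0000000000001100
After insert 'bat': sets bits 2 7 9 -> bits=0010000101001100
After insert 'cow': sets bits 5 6 8 -> bits=0010011111001100
insert 'owl' would touch bits 2 8 11; currently bit2=1, bit8=1, bit11=0
Bits that are 0 among those (would change 0->1): 11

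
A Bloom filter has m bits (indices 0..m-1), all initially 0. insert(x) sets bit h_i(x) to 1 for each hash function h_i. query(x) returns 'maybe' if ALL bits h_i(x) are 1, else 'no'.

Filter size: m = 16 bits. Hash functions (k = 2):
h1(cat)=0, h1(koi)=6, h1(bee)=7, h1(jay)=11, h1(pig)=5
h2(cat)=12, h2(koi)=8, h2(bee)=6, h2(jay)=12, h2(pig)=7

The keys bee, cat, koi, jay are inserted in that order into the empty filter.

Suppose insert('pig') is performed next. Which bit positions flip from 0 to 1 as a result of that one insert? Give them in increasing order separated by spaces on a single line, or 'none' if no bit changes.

Answer: 5

Derivation:
Start: bits=0000000000000000
After insert 'bee': sets bits 6 7 -> bits=0000001100000000
After insert 'cat': sets bits 0 12 -> bits=1000001100001000
After insert 'koi': sets bits 6 8 -> bits=1000001110001000
After insert 'jay': sets bits 11 12 -> bits=1000001110011000
insert 'pig' would touch bits 5 7; currently bit5=0, bit7=1
Bits that are 0 among those (would change 0->1): 5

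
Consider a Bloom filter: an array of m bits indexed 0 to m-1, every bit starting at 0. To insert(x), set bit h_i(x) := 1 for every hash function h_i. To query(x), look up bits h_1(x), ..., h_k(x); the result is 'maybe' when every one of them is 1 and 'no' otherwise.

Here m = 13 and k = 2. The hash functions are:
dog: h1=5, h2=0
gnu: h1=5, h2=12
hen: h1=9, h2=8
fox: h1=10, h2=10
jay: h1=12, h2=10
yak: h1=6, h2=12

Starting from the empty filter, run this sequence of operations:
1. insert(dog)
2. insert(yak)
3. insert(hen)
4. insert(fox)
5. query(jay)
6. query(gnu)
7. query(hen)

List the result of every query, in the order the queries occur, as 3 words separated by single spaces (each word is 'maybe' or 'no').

Answer: maybe maybe maybe

Derivation:
Start: bits=0000000000000
Op 1: insert dog -> sets bits 0 5 -> bits=1000010000000
Op 2: insert yak -> sets bits 6 12 -> bits=1000011000001
Op 3: insert hen -> sets bits 8 9 -> bits=1000011011001
Op 4: insert fox -> sets bits 10 -> bits=1000011011101
Op 5: query jay -> checks bit10=1, bit12=1 (all 1) -> maybe
Op 6: query gnu -> checks bit5=1, bit12=1 (all 1) -> maybe
Op 7: query hen -> checks bit8=1, bit9=1 (all 1) -> maybe
Query results in order: maybe maybe maybe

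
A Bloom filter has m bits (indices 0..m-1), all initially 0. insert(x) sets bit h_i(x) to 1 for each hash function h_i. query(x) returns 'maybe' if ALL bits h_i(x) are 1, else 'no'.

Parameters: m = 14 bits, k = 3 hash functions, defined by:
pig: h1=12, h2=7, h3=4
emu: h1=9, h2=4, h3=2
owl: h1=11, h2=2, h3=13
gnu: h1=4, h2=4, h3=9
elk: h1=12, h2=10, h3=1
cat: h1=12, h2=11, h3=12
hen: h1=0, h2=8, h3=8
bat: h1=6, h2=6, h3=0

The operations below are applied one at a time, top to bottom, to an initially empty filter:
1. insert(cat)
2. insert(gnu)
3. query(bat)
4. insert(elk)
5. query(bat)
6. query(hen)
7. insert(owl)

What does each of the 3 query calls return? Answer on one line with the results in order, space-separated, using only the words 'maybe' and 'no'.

Start: bits=00000000000000
Op 1: insert cat -> sets bits 11 12 -> bits=00000000000110
Op 2: insert gnu -> sets bits 4 9 -> bits=00001000010110
Op 3: query bat -> checks bit0=0, bit6=0 (has a 0) -> no
Op 4: insert elk -> sets bits 1 10 12 -> bits=01001000011110
Op 5: query bat -> checks bit0=0, bit6=0 (has a 0) -> no
Op 6: query hen -> checks bit0=0, bit8=0 (has a 0) -> no
Op 7: insert owl -> sets bits 2 11 13 -> bits=01101000011111
Query results in order: no no no

Answer: no no no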